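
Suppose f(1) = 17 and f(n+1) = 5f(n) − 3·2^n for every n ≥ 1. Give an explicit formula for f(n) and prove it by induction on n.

Claim: f(n) = 3·5^n + 2^n.

Base case: f(1) = 17, and 3·5^1 + 2^1 = 15 + 2 = 17.
Assume f(k) = 3·5^k + 2^k for some k ≥ 1.
Then f(k+1) = 5f(k) − 3·2^k = 5·(3·5^k + 2^k) − 3·2^k = 3·5^{k+1} + 5·2^k − 3·2^k = 3·5^{k+1} + 2·2^k = 3·5^{k+1} + 2^{k+1}.
So the formula holds for k+1, and by induction f(n) = 3·5^n + 2^n for all n ≥ 1.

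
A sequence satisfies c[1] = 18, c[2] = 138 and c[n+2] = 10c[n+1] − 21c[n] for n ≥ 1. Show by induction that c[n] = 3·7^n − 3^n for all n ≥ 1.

Base cases: c[1] = 18 and 3·7^1 − 3^1 = 18; c[2] = 138 and 3·7^2 − 3^2 = 138.
Assume c[i] = 3·7^i − 3^i for all 1 ≤ i ≤ j, where j ≥ 2.
Then c[j+1] = 10c[j] − 21c[j−1] = 10·(3·7^j − 3^j) − 21·(3·7^{j−1} − 3^{j−1}) = 3·(10·7 − 21)7^{j−1} − (10·3 − 21)3^{j−1} = 147·7^{j−1} − 9·3^{j−1} = 3·7^{j+1} − 3^{j+1}.
So the formula holds for j+1, and by strong induction c[n] = 3·7^n − 3^n for all n ≥ 1.

c[n] = 3·7^n − 3^n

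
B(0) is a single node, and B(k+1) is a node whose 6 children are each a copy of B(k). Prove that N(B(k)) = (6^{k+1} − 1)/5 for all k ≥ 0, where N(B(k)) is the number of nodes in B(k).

Base case: N(B(0)) = 1, and (6^{0+1} − 1)/5 = 1.
Assume N(B(r)) = (6^{r+1} − 1)/5.
Then N(B(r+1)) = 1 + 6N(B(r)) = 1 + 6·(6^{r+1} − 1)/5 = 1 + (6^{r+2} − 6)/5 = (5 + 6^{r+2} − 6)/5 = (6^{r+2} − 1)/5.
Hence N(B(k)) = (6^{k+1} − 1)/5 for every k ≥ 0, by induction.

N(B(k)) = (6^{k+1} − 1)/5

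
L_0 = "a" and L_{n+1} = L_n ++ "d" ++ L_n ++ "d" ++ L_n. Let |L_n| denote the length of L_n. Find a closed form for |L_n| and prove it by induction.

Claim: |L_n| = 2·3^n − 1.

Base case: |L_0| = 1, and 2·3^0 − 1 = 1.
Assume |L_m| = 2·3^m − 1.
Then |L_{m+1}| = 3|L_m| + 2 = 3(2·3^m − 1) + 2 = 2·3^{m+1} − 3 + 2 = 2·3^{m+1} − 1.
By induction, |L_n| = 2·3^n − 1 for all n ≥ 0.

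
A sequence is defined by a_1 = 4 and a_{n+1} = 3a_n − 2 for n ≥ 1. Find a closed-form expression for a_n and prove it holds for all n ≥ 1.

Claim: a_n = 3^n + 1.

Base case: a_1 = 4, and 3^1 + 1 = 3 + 1 = 4.
Assume a_j = 3^j + 1 for some j ≥ 1.
Then a_{j+1} = 3a_j − 2 = 3·(3^j + 1) − 2 = 3^{j+1} + 3 − 2 = 3^{j+1} + 1.
This completes the inductive step, so a_n = 3^n + 1 for all n ≥ 1.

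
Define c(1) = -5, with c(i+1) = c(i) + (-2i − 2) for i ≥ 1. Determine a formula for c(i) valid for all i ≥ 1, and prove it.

Claim: c(i) = -i^2 − i − 3.

Base case: c(1) = -5, and -1^2 − 1 − 3 = -5.
Assume c(k) = -k^2 − k − 3.
Then c(k+1) = c(k) + (-2k − 2) = (-k^2 − k − 3) + (-2k − 2) = -k^2 − 3k − 5,
and -(k+1)^2 − (k+1) − 3 = -k^2 − 3k − 5.
Hence c(i) = -i^2 − i − 3 for every i ≥ 1, by induction.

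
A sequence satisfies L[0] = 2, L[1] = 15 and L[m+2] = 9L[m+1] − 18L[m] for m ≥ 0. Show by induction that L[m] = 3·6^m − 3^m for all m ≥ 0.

Base cases: L[0] = 2 and 3·6^0 − 3^0 = 2; L[1] = 15 and 3·6^1 − 3^1 = 15.
Assume L[i] = 3·6^i − 3^i for all 0 ≤ i ≤ j, where j ≥ 1.
Then L[j+1] = 9L[j] − 18L[j−1] = 9·(3·6^j − 3^j) − 18·(3·6^{j−1} − 3^{j−1}) = 3·(9·6 − 18)6^{j−1} − (9·3 − 18)3^{j−1} = 108·6^{j−1} − 9·3^{j−1} = 3·6^{j+1} − 3^{j+1}.
This completes the inductive step, so L[m] = 3·6^m − 3^m for all m ≥ 0.

L[m] = 3·6^m − 3^m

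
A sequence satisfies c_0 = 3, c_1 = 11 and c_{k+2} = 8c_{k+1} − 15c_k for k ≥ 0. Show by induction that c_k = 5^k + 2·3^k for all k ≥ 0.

Base cases: c_0 = 3 and 5^0 + 2·3^0 = 3; c_1 = 11 and 5^1 + 2·3^1 = 11.
Assume c_i = 5^i + 2·3^i for all 0 ≤ i ≤ j, where j ≥ 1.
Then c_{j+1} = 8c_j − 15c_{j−1} = 8·(5^j + 2·3^j) − 15·(5^{j−1} + 2·3^{j−1}) = (8·5 − 15)5^{j−1} + 2·(8·3 − 15)3^{j−1} = 25·5^{j−1} + 18·3^{j−1} = 5^{j+1} + 2·3^{j+1}.
So the formula holds for j+1, and by strong induction c_k = 5^k + 2·3^k for all k ≥ 0.

c_k = 5^k + 2·3^k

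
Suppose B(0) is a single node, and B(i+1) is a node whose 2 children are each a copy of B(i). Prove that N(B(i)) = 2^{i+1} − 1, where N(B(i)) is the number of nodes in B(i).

Base case: N(B(0)) = 1, and 2^{0+1} − 1 = 1.
Assume N(B(k)) = 2^{k+1} − 1.
Then N(B(k+1)) = 1 + 2N(B(k)) = 1 + 2(2^{k+1} − 1) = 2^{k+2} − 2 + 1 = 2^{k+2} − 1.
By induction, N(B(i)) = 2^{i+1} − 1 for all i ≥ 0.

N(B(i)) = 2^{i+1} − 1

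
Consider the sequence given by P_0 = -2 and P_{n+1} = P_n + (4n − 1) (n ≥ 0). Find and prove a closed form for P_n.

Claim: P_n = 2n^2 − 3n − 2.

Base case: P_0 = -2, and 2·0^2 − 3·0 − 2 = -2.
Assume P_j = 2j^2 − 3j − 2.
Then P_{j+1} = P_j + (4j − 1) = (2j^2 − 3j − 2) + (4j − 1) = 2j^2 + j − 3,
and 2·(j+1)^2 − 3·(j+1) − 2 = 2j^2 + j − 3.
Hence P_n = 2n^2 − 3n − 2 for every n ≥ 0, by induction.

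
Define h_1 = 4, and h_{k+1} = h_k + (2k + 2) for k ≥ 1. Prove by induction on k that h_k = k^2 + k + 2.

Base case: h_1 = 4, and 1^2 + 1 + 2 = 4.
Assume h_r = r^2 + r + 2.
Then h_{r+1} = h_r + (2r + 2) = (r^2 + r + 2) + (2r + 2) = r^2 + 3r + 4,
and (r+1)^2 + (r+1) + 2 = r^2 + 3r + 4.
Hence h_k = k^2 + k + 2 for every k ≥ 1, by induction.

h_k = k^2 + k + 2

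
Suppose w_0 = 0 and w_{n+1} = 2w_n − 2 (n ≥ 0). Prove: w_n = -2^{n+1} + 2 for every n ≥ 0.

Base case: w_0 = 0, and -2^{0+1} + 2 = -2 + 2 = 0.
Assume w_m = -2^{m+1} + 2 for some m ≥ 0.
Then w_{m+1} = 2w_m − 2 = 2·(-2^{m+1} + 2) − 2 = -2^{m+2} + 4 − 2 = -2^{m+2} + 2.
This completes the inductive step, so w_n = -2^{n+1} + 2 for all n ≥ 0.

w_n = -2^{n+1} + 2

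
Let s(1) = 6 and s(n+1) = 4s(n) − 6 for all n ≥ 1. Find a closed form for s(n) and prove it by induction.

Claim: s(n) = 4^n + 2.

Base case: s(1) = 6, and 4^1 + 2 = 4 + 2 = 6.
Assume s(k) = 4^k + 2 for some k ≥ 1.
Then s(k+1) = 4s(k) − 6 = 4·(4^k + 2) − 6 = 4^{k+1} + 8 − 6 = 4^{k+1} + 2.
Hence s(n) = 4^n + 2 for every n ≥ 1, by induction.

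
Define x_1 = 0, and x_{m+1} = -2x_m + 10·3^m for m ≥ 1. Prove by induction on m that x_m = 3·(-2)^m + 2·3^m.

Base case: x_1 = 0, and 3·(-2)^1 + 2·3^1 = -6 + 6 = 0.
Assume x_r = 3·(-2)^r + 2·3^r for some r ≥ 1.
Then x_{r+1} = -2x_r + 10·3^r = -2·(3·(-2)^r + 2·3^r) + 10·3^r = 3·(-2)^{r+1} − 4·3^r + 10·3^r = 3·(-2)^{r+1} + 6·3^r = 3·(-2)^{r+1} + 2·3^{r+1}.
Hence x_m = 3·(-2)^m + 2·3^m for every m ≥ 1, by induction.

x_m = 3·(-2)^m + 2·3^m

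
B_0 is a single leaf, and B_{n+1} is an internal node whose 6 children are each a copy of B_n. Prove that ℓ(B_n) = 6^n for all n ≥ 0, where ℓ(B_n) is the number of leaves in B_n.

Base case: ℓ(B_0) = 1, and 6^0 = 1.
Assume ℓ(B_m) = 6^m.
Then ℓ(B_{m+1}) = 6·ℓ(B_m) = 6·6^m = 6^{m+1}.
Hence ℓ(B_n) = 6^n for every n ≥ 0, by induction.

ℓ(B_n) = 6^n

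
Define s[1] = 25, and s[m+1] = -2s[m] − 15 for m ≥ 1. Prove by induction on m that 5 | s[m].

Base case: s[1] = 25 = 5·5, so 5 | s[1].
Assume 5 | s[k], so s[k] = 5t for some integer t.
Then s[k+1] = -2s[k] − 15 = -2·(5t) − 15 = 5(-2t − 3), so 5 | s[k+1].
By induction, 5 | s[m] for all m ≥ 1.

5 | s[m]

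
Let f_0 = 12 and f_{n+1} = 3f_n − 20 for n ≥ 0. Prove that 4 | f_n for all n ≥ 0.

Base case: f_0 = 12 = 4·3, so 4 | f_0.
Assume 4 | f_k, so f_k = 4t for some integer t.
Then f_{k+1} = 3f_k − 20 = 3·(4t) − 20 = 4(3t − 5), so 4 | f_{k+1}.
Hence 4 | f_n for every n ≥ 0, by induction.

4 | f_n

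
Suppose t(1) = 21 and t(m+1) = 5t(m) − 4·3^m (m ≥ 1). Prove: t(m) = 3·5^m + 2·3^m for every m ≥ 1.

Base case: t(1) = 21, and 3·5^1 + 2·3^1 = 15 + 6 = 21.
Assume t(k) = 3·5^k + 2·3^k for some k ≥ 1.
Then t(k+1) = 5t(k) − 4·3^k = 5·(3·5^k + 2·3^k) − 4·3^k = 3·5^{k+1} + 10·3^k − 4·3^k = 3·5^{k+1} + 6·3^k = 3·5^{k+1} + 2·3^{k+1}.
So the formula holds for k+1, and by induction t(m) = 3·5^m + 2·3^m for all m ≥ 1.

t(m) = 3·5^m + 2·3^m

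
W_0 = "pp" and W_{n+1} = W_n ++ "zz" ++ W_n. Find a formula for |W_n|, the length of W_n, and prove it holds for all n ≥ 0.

Claim: |W_n| = 2^{n+2} − 2.

Base case: |W_0| = 2, and 2^{0+2} − 2 = 2.
Assume |W_j| = 2^{j+2} − 2.
Then |W_{j+1}| = |W_j| + 2 + |W_j| = 2|W_j| + 2 = 2(2^{j+2} − 2) + 2 = 2^{j+3} − 4 + 2 = 2^{j+3} − 2.
By induction, |W_n| = 2^{n+2} − 2 for all n ≥ 0.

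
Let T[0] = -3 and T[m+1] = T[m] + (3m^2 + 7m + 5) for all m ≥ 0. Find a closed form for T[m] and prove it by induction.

Claim: T[m] = m^3 + 2m^2 + 2m − 3.

Base case: T[0] = -3, and 0^3 + 2·0^2 + 2·0 − 3 = -3.
Assume T[j] = j^3 + 2j^2 + 2j − 3.
Then T[j+1] = T[j] + (3j^2 + 7j + 5) = (j^3 + 2j^2 + 2j − 3) + (3j^2 + 7j + 5) = j^3 + 5j^2 + 9j + 2,
and (j+1)^3 + 2·(j+1)^2 + 2·(j+1) − 3 = j^3 + 5j^2 + 9j + 2.
This completes the inductive step, so T[m] = m^3 + 2m^2 + 2m − 3 for all m ≥ 0.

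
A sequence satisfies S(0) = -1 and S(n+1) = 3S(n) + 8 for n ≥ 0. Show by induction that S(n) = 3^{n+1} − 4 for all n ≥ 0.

Base case: S(0) = -1, and 3^{0+1} − 4 = 3 − 4 = -1.
Assume S(r) = 3^{r+1} − 4 for some r ≥ 0.
Then S(r+1) = 3S(r) + 8 = 3·(3^{r+1} − 4) + 8 = 3^{r+2} − 12 + 8 = 3^{r+2} − 4.
This completes the inductive step, so S(n) = 3^{n+1} − 4 for all n ≥ 0.

S(n) = 3^{n+1} − 4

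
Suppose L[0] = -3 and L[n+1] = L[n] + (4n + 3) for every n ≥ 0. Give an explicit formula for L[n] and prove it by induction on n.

Claim: L[n] = 2n^2 + n − 3.

Base case: L[0] = -3, and 2·0^2 + 0 − 3 = -3.
Assume L[k] = 2k^2 + k − 3.
Then L[k+1] = L[k] + (4k + 3) = (2k^2 + k − 3) + (4k + 3) = 2k^2 + 5k,
and 2·(k+1)^2 + (k+1) − 3 = 2k^2 + 5k.
By induction, L[n] = 2n^2 + n − 3 for all n ≥ 0.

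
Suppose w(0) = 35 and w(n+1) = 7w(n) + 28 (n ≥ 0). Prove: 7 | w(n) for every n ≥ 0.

Base case: w(0) = 35 = 7·5, so 7 | w(0).
Assume 7 | w(k), so w(k) = 7t for some integer t.
Then w(k+1) = 7w(k) + 28 = 7·(7t) + 28 = 7(7t + 4), so 7 | w(k+1).
So the property holds for k+1, and by induction 7 | w(n) for all n ≥ 0.

7 | w(n)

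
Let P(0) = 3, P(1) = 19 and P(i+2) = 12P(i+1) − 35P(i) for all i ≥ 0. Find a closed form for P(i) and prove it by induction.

Claim: P(i) = 2·7^i + 5^i.

Base cases: P(0) = 3 and 2·7^0 + 5^0 = 3; P(1) = 19 and 2·7^1 + 5^1 = 19.
Assume P(j) = 2·7^j + 5^j for all 0 ≤ j ≤ k, where k ≥ 1.
Then P(k+1) = 12P(k) − 35P(k−1) = 12·(2·7^k + 5^k) − 35·(2·7^{k−1} + 5^{k−1}) = 2·(12·7 − 35)7^{k−1} + (12·5 − 35)5^{k−1} = 98·7^{k−1} + 25·5^{k−1} = 2·7^{k+1} + 5^{k+1}.
So the formula holds for k+1, and by strong induction P(i) = 2·7^i + 5^i for all i ≥ 0.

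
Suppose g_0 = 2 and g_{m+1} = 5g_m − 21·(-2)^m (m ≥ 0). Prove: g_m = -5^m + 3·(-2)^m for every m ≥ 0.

Base case: g_0 = 2, and -5^0 + 3·(-2)^0 = -1 + 3 = 2.
Assume g_j = -5^j + 3·(-2)^j for some j ≥ 0.
Then g_{j+1} = 5g_j − 21·(-2)^j = 5·(-5^j + 3·(-2)^j) − 21·(-2)^j = -5^{j+1} + 15·(-2)^j − 21·(-2)^j = -5^{j+1} − 6·(-2)^j = -5^{j+1} + 3·(-2)^{j+1}.
By induction, g_m = -5^m + 3·(-2)^m for all m ≥ 0.

g_m = -5^m + 3·(-2)^m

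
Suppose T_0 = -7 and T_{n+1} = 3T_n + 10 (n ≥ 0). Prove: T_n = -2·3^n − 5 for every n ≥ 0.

Base case: T_0 = -7, and -2·3^0 − 5 = -2 − 5 = -7.
Assume T_r = -2·3^r − 5 for some r ≥ 0.
Then T_{r+1} = 3T_r + 10 = 3·(-2·3^r − 5) + 10 = -6·3^r − 15 + 10 = -2·3^{r+1} − 5.
Hence T_n = -2·3^n − 5 for every n ≥ 0, by induction.

T_n = -2·3^n − 5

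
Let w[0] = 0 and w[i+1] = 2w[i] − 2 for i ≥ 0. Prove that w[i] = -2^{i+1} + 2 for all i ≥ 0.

Base case: w[0] = 0, and -2^{0+1} + 2 = -2 + 2 = 0.
Assume w[m] = -2^{m+1} + 2 for some m ≥ 0.
Then w[m+1] = 2w[m] − 2 = 2·(-2^{m+1} + 2) − 2 = -2^{m+2} + 4 − 2 = -2^{m+2} + 2.
This completes the inductive step, so w[i] = -2^{i+1} + 2 for all i ≥ 0.

w[i] = -2^{i+1} + 2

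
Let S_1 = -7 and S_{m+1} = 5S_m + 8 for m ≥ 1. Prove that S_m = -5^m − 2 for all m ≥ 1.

Base case: S_1 = -7, and -5^1 − 2 = -5 − 2 = -7.
Assume S_r = -5^r − 2 for some r ≥ 1.
Then S_{r+1} = 5S_r + 8 = 5·(-5^r − 2) + 8 = -5^{r+1} − 10 + 8 = -5^{r+1} − 2.
So the formula holds for r+1, and by induction S_m = -5^m − 2 for all m ≥ 1.

S_m = -5^m − 2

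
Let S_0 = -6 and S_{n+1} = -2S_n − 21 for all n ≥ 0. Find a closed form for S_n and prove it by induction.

Claim: S_n = (-2)^n − 7.

Base case: S_0 = -6, and (-2)^0 − 7 = 1 − 7 = -6.
Assume S_k = (-2)^k − 7 for some k ≥ 0.
Then S_{k+1} = -2S_k − 21 = -2·((-2)^k − 7) − 21 = -2·(-2)^k + 14 − 21 = (-2)^{k+1} − 7.
This completes the inductive step, so S_n = (-2)^n − 7 for all n ≥ 0.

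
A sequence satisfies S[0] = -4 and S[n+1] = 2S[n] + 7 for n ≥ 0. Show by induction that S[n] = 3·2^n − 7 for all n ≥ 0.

Base case: S[0] = -4, and 3·2^0 − 7 = 3 − 7 = -4.
Assume S[k] = 3·2^k − 7 for some k ≥ 0.
Then S[k+1] = 2S[k] + 7 = 2·(3·2^k − 7) + 7 = 6·2^k − 14 + 7 = 3·2^{k+1} − 7.
By induction, S[n] = 3·2^n − 7 for all n ≥ 0.

S[n] = 3·2^n − 7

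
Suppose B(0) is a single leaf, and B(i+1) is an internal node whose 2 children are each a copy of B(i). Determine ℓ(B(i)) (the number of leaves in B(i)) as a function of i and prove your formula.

Claim: ℓ(B(i)) = 2^i.

Base case: ℓ(B(0)) = 1, and 2^0 = 1.
Assume ℓ(B(j)) = 2^j.
Then ℓ(B(j+1)) = 2·ℓ(B(j)) = 2·2^j = 2^{j+1}.
So the formula holds for j+1, and by induction ℓ(B(i)) = 2^i for all i ≥ 0.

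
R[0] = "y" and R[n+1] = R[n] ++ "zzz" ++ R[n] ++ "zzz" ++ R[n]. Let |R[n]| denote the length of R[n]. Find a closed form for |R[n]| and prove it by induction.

Claim: |R[n]| = 4·3^n − 3.

Base case: |R[0]| = 1, and 4·3^0 − 3 = 1.
Assume |R[m]| = 4·3^m − 3.
Then |R[m+1]| = 3|R[m]| + 6 = 3(4·3^m − 3) + 6 = 4·3^{m+1} − 9 + 6 = 4·3^{m+1} − 3.
Hence |R[n]| = 4·3^n − 3 for every n ≥ 0, by induction.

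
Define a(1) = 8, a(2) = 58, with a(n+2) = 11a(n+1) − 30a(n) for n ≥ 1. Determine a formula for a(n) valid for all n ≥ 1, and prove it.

Claim: a(n) = 3·6^n − 2·5^n.

Base cases: a(1) = 8 and 3·6^1 − 2·5^1 = 8; a(2) = 58 and 3·6^2 − 2·5^2 = 58.
Assume a(j) = 3·6^j − 2·5^j for all 1 ≤ j ≤ r, where r ≥ 2.
Then a(r+1) = 11a(r) − 30a(r−1) = 11·(3·6^r − 2·5^r) − 30·(3·6^{r−1} − 2·5^{r−1}) = 3·(11·6 − 30)6^{r−1} − 2·(11·5 − 30)5^{r−1} = 108·6^{r−1} − 50·5^{r−1} = 3·6^{r+1} − 2·5^{r+1}.
This completes the inductive step, so a(n) = 3·6^n − 2·5^n for all n ≥ 1.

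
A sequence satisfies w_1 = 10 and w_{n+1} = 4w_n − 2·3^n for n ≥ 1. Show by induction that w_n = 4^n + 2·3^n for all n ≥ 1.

Base case: w_1 = 10, and 4^1 + 2·3^1 = 4 + 6 = 10.
Assume w_k = 4^k + 2·3^k for some k ≥ 1.
Then w_{k+1} = 4w_k − 2·3^k = 4·(4^k + 2·3^k) − 2·3^k = 4^{k+1} + 8·3^k − 2·3^k = 4^{k+1} + 6·3^k = 4^{k+1} + 2·3^{k+1}.
So the formula holds for k+1, and by induction w_n = 4^n + 2·3^n for all n ≥ 1.

w_n = 4^n + 2·3^n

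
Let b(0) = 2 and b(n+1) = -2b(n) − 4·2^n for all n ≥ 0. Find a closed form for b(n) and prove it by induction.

Claim: b(n) = 3·(-2)^n − 2^n.

Base case: b(0) = 2, and 3·(-2)^0 − 2^0 = 3 − 1 = 2.
Assume b(r) = 3·(-2)^r − 2^r for some r ≥ 0.
Then b(r+1) = -2b(r) − 4·2^r = -2·(3·(-2)^r − 2^r) − 4·2^r = 3·(-2)^{r+1} + 2·2^r − 4·2^r = 3·(-2)^{r+1} − 2·2^r = 3·(-2)^{r+1} − 2^{r+1}.
So the formula holds for r+1, and by induction b(n) = 3·(-2)^n − 2^n for all n ≥ 0.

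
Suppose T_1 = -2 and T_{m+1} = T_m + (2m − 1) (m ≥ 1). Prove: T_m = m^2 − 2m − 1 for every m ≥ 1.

Base case: T_1 = -2, and 1^2 − 2·1 − 1 = -2.
Assume T_r = r^2 − 2r − 1.
Then T_{r+1} = T_r + (2r − 1) = (r^2 − 2r − 1) + (2r − 1) = r^2 − 2,
and (r+1)^2 − 2·(r+1) − 1 = r^2 − 2.
This completes the inductive step, so T_m = m^2 − 2m − 1 for all m ≥ 1.

T_m = m^2 − 2m − 1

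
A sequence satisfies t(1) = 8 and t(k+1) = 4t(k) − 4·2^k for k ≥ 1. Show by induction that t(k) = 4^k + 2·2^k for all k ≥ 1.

Base case: t(1) = 8, and 4^1 + 2·2^1 = 4 + 4 = 8.
Assume t(r) = 4^r + 2·2^r for some r ≥ 1.
Then t(r+1) = 4t(r) − 4·2^r = 4·(4^r + 2·2^r) − 4·2^r = 4^{r+1} + 8·2^r − 4·2^r = 4^{r+1} + 4·2^r = 4^{r+1} + 2·2^{r+1}.
This completes the inductive step, so t(k) = 4^k + 2·2^k for all k ≥ 1.

t(k) = 4^k + 2·2^k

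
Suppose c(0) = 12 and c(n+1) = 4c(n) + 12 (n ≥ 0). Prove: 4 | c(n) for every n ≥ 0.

Base case: c(0) = 12 = 4·3, so 4 | c(0).
Assume 4 | c(k), so c(k) = 4t for some integer t.
Then c(k+1) = 4c(k) + 12 = 4·(4t) + 12 = 4(4t + 3), so 4 | c(k+1).
So the property holds for k+1, and by induction 4 | c(n) for all n ≥ 0.

4 | c(n)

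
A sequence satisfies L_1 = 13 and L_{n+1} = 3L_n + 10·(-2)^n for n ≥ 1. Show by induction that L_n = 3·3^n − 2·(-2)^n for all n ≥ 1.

Base case: L_1 = 13, and 3·3^1 − 2·(-2)^1 = 9 + 4 = 13.
Assume L_k = 3·3^k − 2·(-2)^k for some k ≥ 1.
Then L_{k+1} = 3L_k + 10·(-2)^k = 3·(3·3^k − 2·(-2)^k) + 10·(-2)^k = 3·3^{k+1} − 6·(-2)^k + 10·(-2)^k = 3·3^{k+1} + 4·(-2)^k = 3·3^{k+1} − 2·(-2)^{k+1}.
By induction, L_n = 3·3^n − 2·(-2)^n for all n ≥ 1.

L_n = 3·3^n − 2·(-2)^n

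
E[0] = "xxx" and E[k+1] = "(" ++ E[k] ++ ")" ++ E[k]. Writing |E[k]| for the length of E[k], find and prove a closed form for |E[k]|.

Claim: |E[k]| = 5·2^k − 2.

Base case: |E[0]| = 3, and 5·2^0 − 2 = 3.
Assume |E[j]| = 5·2^j − 2.
Then |E[j+1]| = 1 + |E[j]| + 1 + |E[j]| = 2|E[j]| + 2 = 2(5·2^j − 2) + 2 = 5·2^{j+1} − 4 + 2 = 5·2^{j+1} − 2.
Hence |E[k]| = 5·2^k − 2 for every k ≥ 0, by induction.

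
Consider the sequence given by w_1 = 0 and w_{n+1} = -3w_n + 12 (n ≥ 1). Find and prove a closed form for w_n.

Claim: w_n = (-3)^n + 3.

Base case: w_1 = 0, and (-3)^1 + 3 = -3 + 3 = 0.
Assume w_m = (-3)^m + 3 for some m ≥ 1.
Then w_{m+1} = -3w_m + 12 = -3·((-3)^m + 3) + 12 = -3·(-3)^m − 9 + 12 = (-3)^{m+1} + 3.
By induction, w_n = (-3)^n + 3 for all n ≥ 1.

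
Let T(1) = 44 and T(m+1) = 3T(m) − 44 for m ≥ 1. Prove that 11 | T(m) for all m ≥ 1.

Base case: T(1) = 44 = 11·4, so 11 | T(1).
Assume 11 | T(j), so T(j) = 11t for some integer t.
Then T(j+1) = 3T(j) − 44 = 3·(11t) − 44 = 11(3t − 4), so 11 | T(j+1).
By induction, 11 | T(m) for all m ≥ 1.

11 | T(m)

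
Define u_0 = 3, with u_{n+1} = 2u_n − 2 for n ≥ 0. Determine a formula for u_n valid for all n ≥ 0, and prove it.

Claim: u_n = 2^n + 2.

Base case: u_0 = 3, and 2^0 + 2 = 1 + 2 = 3.
Assume u_r = 2^r + 2 for some r ≥ 0.
Then u_{r+1} = 2u_r − 2 = 2·(2^r + 2) − 2 = 2^{r+1} + 4 − 2 = 2^{r+1} + 2.
So the formula holds for r+1, and by induction u_n = 2^n + 2 for all n ≥ 0.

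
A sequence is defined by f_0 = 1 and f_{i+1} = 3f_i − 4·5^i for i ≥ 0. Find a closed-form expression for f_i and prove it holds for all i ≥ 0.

Claim: f_i = 3·3^i − 2·5^i.

Base case: f_0 = 1, and 3·3^0 − 2·5^0 = 3 − 2 = 1.
Assume f_j = 3·3^j − 2·5^j for some j ≥ 0.
Then f_{j+1} = 3f_j − 4·5^j = 3·(3·3^j − 2·5^j) − 4·5^j = 3·3^{j+1} − 6·5^j − 4·5^j = 3·3^{j+1} − 10·5^j = 3·3^{j+1} − 2·5^{j+1}.
This completes the inductive step, so f_i = 3·3^i − 2·5^i for all i ≥ 0.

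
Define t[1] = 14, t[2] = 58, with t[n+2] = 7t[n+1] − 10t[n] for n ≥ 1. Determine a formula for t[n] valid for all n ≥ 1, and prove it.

Claim: t[n] = 2·2^n + 2·5^n.

Base cases: t[1] = 14 and 2·2^1 + 2·5^1 = 14; t[2] = 58 and 2·2^2 + 2·5^2 = 58.
Assume t[j] = 2·2^j + 2·5^j for all 1 ≤ j ≤ k, where k ≥ 2.
Then t[k+1] = 7t[k] − 10t[k−1] = 7·(2·2^k + 2·5^k) − 10·(2·2^{k−1} + 2·5^{k−1}) = 2·(7·2 − 10)2^{k−1} + 2·(7·5 − 10)5^{k−1} = 8·2^{k−1} + 50·5^{k−1} = 2·2^{k+1} + 2·5^{k+1}.
Hence t[n] = 2·2^n + 2·5^n for every n ≥ 1, by strong induction.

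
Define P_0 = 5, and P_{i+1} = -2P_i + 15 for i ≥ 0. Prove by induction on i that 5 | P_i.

Base case: P_0 = 5 = 5·1, so 5 | P_0.
Assume 5 | P_m, so P_m = 5t for some integer t.
Then P_{m+1} = -2P_m + 15 = -2·(5t) + 15 = 5(-2t + 3), so 5 | P_{m+1}.
By induction, 5 | P_i for all i ≥ 0.

5 | P_i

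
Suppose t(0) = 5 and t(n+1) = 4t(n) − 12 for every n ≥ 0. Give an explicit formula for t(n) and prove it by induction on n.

Claim: t(n) = 4^n + 4.

Base case: t(0) = 5, and 4^0 + 4 = 1 + 4 = 5.
Assume t(m) = 4^m + 4 for some m ≥ 0.
Then t(m+1) = 4t(m) − 12 = 4·(4^m + 4) − 12 = 4^{m+1} + 16 − 12 = 4^{m+1} + 4.
Hence t(n) = 4^n + 4 for every n ≥ 0, by induction.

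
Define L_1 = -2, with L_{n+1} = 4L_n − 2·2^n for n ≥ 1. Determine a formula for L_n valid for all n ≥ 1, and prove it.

Claim: L_n = -4^n + 2^n.

Base case: L_1 = -2, and -4^1 + 2^1 = -4 + 2 = -2.
Assume L_r = -4^r + 2^r for some r ≥ 1.
Then L_{r+1} = 4L_r − 2·2^r = 4·(-4^r + 2^r) − 2·2^r = -4^{r+1} + 4·2^r − 2·2^r = -4^{r+1} + 2·2^r = -4^{r+1} + 2^{r+1}.
So the formula holds for r+1, and by induction L_n = -4^n + 2^n for all n ≥ 1.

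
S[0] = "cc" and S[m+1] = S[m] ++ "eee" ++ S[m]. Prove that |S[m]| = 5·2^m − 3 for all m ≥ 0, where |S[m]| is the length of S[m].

Base case: |S[0]| = 2, and 5·2^0 − 3 = 2.
Assume |S[r]| = 5·2^r − 3.
Then |S[r+1]| = |S[r]| + 3 + |S[r]| = 2|S[r]| + 3 = 2(5·2^r − 3) + 3 = 5·2^{r+1} − 6 + 3 = 5·2^{r+1} − 3.
By induction, |S[m]| = 5·2^m − 3 for all m ≥ 0.

|S[m]| = 5·2^m − 3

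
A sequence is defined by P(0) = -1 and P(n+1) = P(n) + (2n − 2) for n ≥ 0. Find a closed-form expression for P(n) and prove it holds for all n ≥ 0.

Claim: P(n) = n^2 − 3n − 1.

Base case: P(0) = -1, and 0^2 − 3·0 − 1 = -1.
Assume P(j) = j^2 − 3j − 1.
Then P(j+1) = P(j) + (2j − 2) = (j^2 − 3j − 1) + (2j − 2) = j^2 − j − 3,
and (j+1)^2 − 3·(j+1) − 1 = j^2 − j − 3.
Hence P(n) = n^2 − 3n − 1 for every n ≥ 0, by induction.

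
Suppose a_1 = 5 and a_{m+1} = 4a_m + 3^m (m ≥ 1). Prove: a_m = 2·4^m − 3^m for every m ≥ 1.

Base case: a_1 = 5, and 2·4^1 − 3^1 = 8 − 3 = 5.
Assume a_k = 2·4^k − 3^k for some k ≥ 1.
Then a_{k+1} = 4a_k + 3^k = 4·(2·4^k − 3^k) + 3^k = 2·4^{k+1} − 4·3^k + 3^k = 2·4^{k+1} − 3·3^k = 2·4^{k+1} − 3^{k+1}.
This completes the inductive step, so a_m = 2·4^m − 3^m for all m ≥ 1.

a_m = 2·4^m − 3^m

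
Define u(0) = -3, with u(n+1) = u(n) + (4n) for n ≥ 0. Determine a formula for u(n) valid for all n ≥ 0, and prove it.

Claim: u(n) = 2n^2 − 2n − 3.

Base case: u(0) = -3, and 2·0^2 − 2·0 − 3 = -3.
Assume u(j) = 2j^2 − 2j − 3.
Then u(j+1) = u(j) + (4j) = (2j^2 − 2j − 3) + (4j) = 2j^2 + 2j − 3,
and 2·(j+1)^2 − 2·(j+1) − 3 = 2j^2 + 2j − 3.
By induction, u(n) = 2n^2 − 2n − 3 for all n ≥ 0.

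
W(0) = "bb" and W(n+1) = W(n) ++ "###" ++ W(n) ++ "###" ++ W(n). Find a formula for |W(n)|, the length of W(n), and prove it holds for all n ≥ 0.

Claim: |W(n)| = 5·3^n − 3.

Base case: |W(0)| = 2, and 5·3^0 − 3 = 2.
Assume |W(j)| = 5·3^j − 3.
Then |W(j+1)| = 3|W(j)| + 6 = 3(5·3^j − 3) + 6 = 5·3^{j+1} − 9 + 6 = 5·3^{j+1} − 3.
This completes the inductive step, so |W(n)| = 5·3^n − 3 for all n ≥ 0.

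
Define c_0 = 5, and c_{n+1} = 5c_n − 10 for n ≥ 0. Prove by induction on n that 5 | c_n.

Base case: c_0 = 5 = 5·1, so 5 | c_0.
Assume 5 | c_m, so c_m = 5t for some integer t.
Then c_{m+1} = 5c_m − 10 = 5·(5t) − 10 = 5(5t − 2), so 5 | c_{m+1}.
So the property holds for m+1, and by induction 5 | c_n for all n ≥ 0.

5 | c_n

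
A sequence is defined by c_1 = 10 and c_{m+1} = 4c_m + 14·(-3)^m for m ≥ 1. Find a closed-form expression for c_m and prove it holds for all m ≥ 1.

Claim: c_m = 4^m − 2·(-3)^m.

Base case: c_1 = 10, and 4^1 − 2·(-3)^1 = 4 + 6 = 10.
Assume c_k = 4^k − 2·(-3)^k for some k ≥ 1.
Then c_{k+1} = 4c_k + 14·(-3)^k = 4·(4^k − 2·(-3)^k) + 14·(-3)^k = 4^{k+1} − 8·(-3)^k + 14·(-3)^k = 4^{k+1} + 6·(-3)^k = 4^{k+1} − 2·(-3)^{k+1}.
So the formula holds for k+1, and by induction c_m = 4^m − 2·(-3)^m for all m ≥ 1.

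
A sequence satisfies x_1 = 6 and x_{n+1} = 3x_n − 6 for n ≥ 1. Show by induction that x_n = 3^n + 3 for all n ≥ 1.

Base case: x_1 = 6, and 3^1 + 3 = 3 + 3 = 6.
Assume x_j = 3^j + 3 for some j ≥ 1.
Then x_{j+1} = 3x_j − 6 = 3·(3^j + 3) − 6 = 3^{j+1} + 9 − 6 = 3^{j+1} + 3.
Hence x_n = 3^n + 3 for every n ≥ 1, by induction.

x_n = 3^n + 3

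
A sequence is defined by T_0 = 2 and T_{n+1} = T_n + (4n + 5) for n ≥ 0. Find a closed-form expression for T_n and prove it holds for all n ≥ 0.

Claim: T_n = 2n^2 + 3n + 2.

Base case: T_0 = 2, and 2·0^2 + 3·0 + 2 = 2.
Assume T_r = 2r^2 + 3r + 2.
Then T_{r+1} = T_r + (4r + 5) = (2r^2 + 3r + 2) + (4r + 5) = 2r^2 + 7r + 7,
and 2·(r+1)^2 + 3·(r+1) + 2 = 2r^2 + 7r + 7.
This completes the inductive step, so T_n = 2n^2 + 3n + 2 for all n ≥ 0.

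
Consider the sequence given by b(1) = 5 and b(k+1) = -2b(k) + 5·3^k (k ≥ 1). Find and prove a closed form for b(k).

Claim: b(k) = -(-2)^k + 3^k.

Base case: b(1) = 5, and -(-2)^1 + 3^1 = 2 + 3 = 5.
Assume b(j) = -(-2)^j + 3^j for some j ≥ 1.
Then b(j+1) = -2b(j) + 5·3^j = -2·(-(-2)^j + 3^j) + 5·3^j = -(-2)^{j+1} − 2·3^j + 5·3^j = -(-2)^{j+1} + 3·3^j = -(-2)^{j+1} + 3^{j+1}.
So the formula holds for j+1, and by induction b(k) = -(-2)^k + 3^k for all k ≥ 1.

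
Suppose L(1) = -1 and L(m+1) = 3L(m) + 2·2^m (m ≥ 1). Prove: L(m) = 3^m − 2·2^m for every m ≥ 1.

Base case: L(1) = -1, and 3^1 − 2·2^1 = 3 − 4 = -1.
Assume L(r) = 3^r − 2·2^r for some r ≥ 1.
Then L(r+1) = 3L(r) + 2·2^r = 3·(3^r − 2·2^r) + 2·2^r = 3^{r+1} − 6·2^r + 2·2^r = 3^{r+1} − 4·2^r = 3^{r+1} − 2·2^{r+1}.
This completes the inductive step, so L(m) = 3^m − 2·2^m for all m ≥ 1.

L(m) = 3^m − 2·2^m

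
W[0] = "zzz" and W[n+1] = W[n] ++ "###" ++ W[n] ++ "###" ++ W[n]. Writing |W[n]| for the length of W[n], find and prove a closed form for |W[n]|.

Claim: |W[n]| = 6·3^n − 3.

Base case: |W[0]| = 3, and 6·3^0 − 3 = 3.
Assume |W[k]| = 6·3^k − 3.
Then |W[k+1]| = 3|W[k]| + 6 = 3(6·3^k − 3) + 6 = 6·3^{k+1} − 9 + 6 = 6·3^{k+1} − 3.
This completes the inductive step, so |W[n]| = 6·3^n − 3 for all n ≥ 0.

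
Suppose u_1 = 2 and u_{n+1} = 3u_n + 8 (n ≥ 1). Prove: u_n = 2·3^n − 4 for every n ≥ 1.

Base case: u_1 = 2, and 2·3^1 − 4 = 6 − 4 = 2.
Assume u_r = 2·3^r − 4 for some r ≥ 1.
Then u_{r+1} = 3u_r + 8 = 3·(2·3^r − 4) + 8 = 6·3^r − 12 + 8 = 2·3^{r+1} − 4.
So the formula holds for r+1, and by induction u_n = 2·3^n − 4 for all n ≥ 1.

u_n = 2·3^n − 4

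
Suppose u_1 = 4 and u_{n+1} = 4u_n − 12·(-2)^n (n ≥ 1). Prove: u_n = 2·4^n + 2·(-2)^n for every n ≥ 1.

Base case: u_1 = 4, and 2·4^1 + 2·(-2)^1 = 8 − 4 = 4.
Assume u_r = 2·4^r + 2·(-2)^r for some r ≥ 1.
Then u_{r+1} = 4u_r − 12·(-2)^r = 4·(2·4^r + 2·(-2)^r) − 12·(-2)^r = 2·4^{r+1} + 8·(-2)^r − 12·(-2)^r = 2·4^{r+1} − 4·(-2)^r = 2·4^{r+1} + 2·(-2)^{r+1}.
By induction, u_n = 2·4^n + 2·(-2)^n for all n ≥ 1.

u_n = 2·4^n + 2·(-2)^n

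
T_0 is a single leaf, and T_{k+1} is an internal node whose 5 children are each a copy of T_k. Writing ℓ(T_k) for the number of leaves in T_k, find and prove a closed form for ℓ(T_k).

Claim: ℓ(T_k) = 5^k.

Base case: ℓ(T_0) = 1, and 5^0 = 1.
Assume ℓ(T_m) = 5^m.
Then ℓ(T_{m+1}) = 5·ℓ(T_m) = 5·5^m = 5^{m+1}.
This completes the inductive step, so ℓ(T_k) = 5^k for all k ≥ 0.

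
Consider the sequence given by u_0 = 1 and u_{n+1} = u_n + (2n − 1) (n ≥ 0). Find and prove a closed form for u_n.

Claim: u_n = n^2 − 2n + 1.

Base case: u_0 = 1, and 0^2 − 2·0 + 1 = 1.
Assume u_k = k^2 − 2k + 1.
Then u_{k+1} = u_k + (2k − 1) = (k^2 − 2k + 1) + (2k − 1) = k^2,
and (k+1)^2 − 2·(k+1) + 1 = k^2.
By induction, u_n = n^2 − 2n + 1 for all n ≥ 0.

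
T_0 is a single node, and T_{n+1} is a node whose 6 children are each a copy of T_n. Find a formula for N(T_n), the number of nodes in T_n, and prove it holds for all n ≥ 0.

Claim: N(T_n) = (6^{n+1} − 1)/5.

Base case: N(T_0) = 1, and (6^{0+1} − 1)/5 = 1.
Assume N(T_r) = (6^{r+1} − 1)/5.
Then N(T_{r+1}) = 1 + 6N(T_r) = 1 + 6·(6^{r+1} − 1)/5 = 1 + (6^{r+2} − 6)/5 = (5 + 6^{r+2} − 6)/5 = (6^{r+2} − 1)/5.
This completes the inductive step, so N(T_n) = (6^{n+1} − 1)/5 for all n ≥ 0.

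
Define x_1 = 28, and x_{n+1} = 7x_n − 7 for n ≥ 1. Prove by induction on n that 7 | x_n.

Base case: x_1 = 28 = 7·4, so 7 | x_1.
Assume 7 | x_j, so x_j = 7t for some integer t.
Then x_{j+1} = 7x_j − 7 = 7·(7t) − 7 = 7(7t − 1), so 7 | x_{j+1}.
By induction, 7 | x_n for all n ≥ 1.

7 | x_n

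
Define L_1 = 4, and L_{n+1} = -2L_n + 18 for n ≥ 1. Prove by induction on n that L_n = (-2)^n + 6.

Base case: L_1 = 4, and (-2)^1 + 6 = -2 + 6 = 4.
Assume L_k = (-2)^k + 6 for some k ≥ 1.
Then L_{k+1} = -2L_k + 18 = -2·((-2)^k + 6) + 18 = -2·(-2)^k − 12 + 18 = (-2)^{k+1} + 6.
So the formula holds for k+1, and by induction L_n = (-2)^n + 6 for all n ≥ 1.

L_n = (-2)^n + 6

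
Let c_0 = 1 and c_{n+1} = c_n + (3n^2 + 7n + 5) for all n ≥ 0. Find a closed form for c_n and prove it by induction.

Claim: c_n = n^3 + 2n^2 + 2n + 1.

Base case: c_0 = 1, and 0^3 + 2·0^2 + 2·0 + 1 = 1.
Assume c_m = m^3 + 2m^2 + 2m + 1.
Then c_{m+1} = c_m + (3m^2 + 7m + 5) = (m^3 + 2m^2 + 2m + 1) + (3m^2 + 7m + 5) = m^3 + 5m^2 + 9m + 6,
and (m+1)^3 + 2·(m+1)^2 + 2·(m+1) + 1 = m^3 + 5m^2 + 9m + 6.
By induction, c_n = n^3 + 2n^2 + 2n + 1 for all n ≥ 0.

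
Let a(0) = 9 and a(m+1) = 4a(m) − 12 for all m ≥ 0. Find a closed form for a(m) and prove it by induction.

Claim: a(m) = 5·4^m + 4.

Base case: a(0) = 9, and 5·4^0 + 4 = 5 + 4 = 9.
Assume a(k) = 5·4^k + 4 for some k ≥ 0.
Then a(k+1) = 4a(k) − 12 = 4·(5·4^k + 4) − 12 = 20·4^k + 16 − 12 = 5·4^{k+1} + 4.
So the formula holds for k+1, and by induction a(m) = 5·4^m + 4 for all m ≥ 0.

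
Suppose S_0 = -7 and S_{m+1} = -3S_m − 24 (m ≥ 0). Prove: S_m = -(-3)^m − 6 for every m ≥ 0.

Base case: S_0 = -7, and -(-3)^0 − 6 = -1 − 6 = -7.
Assume S_j = -(-3)^j − 6 for some j ≥ 0.
Then S_{j+1} = -3S_j − 24 = -3·(-(-3)^j − 6) − 24 = 3·(-3)^j + 18 − 24 = -(-3)^{j+1} − 6.
Hence S_m = -(-3)^m − 6 for every m ≥ 0, by induction.

S_m = -(-3)^m − 6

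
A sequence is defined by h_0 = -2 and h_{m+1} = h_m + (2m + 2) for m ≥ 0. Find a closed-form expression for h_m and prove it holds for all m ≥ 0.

Claim: h_m = m^2 + m − 2.

Base case: h_0 = -2, and 0^2 + 0 − 2 = -2.
Assume h_j = j^2 + j − 2.
Then h_{j+1} = h_j + (2j + 2) = (j^2 + j − 2) + (2j + 2) = j^2 + 3j,
and (j+1)^2 + (j+1) − 2 = j^2 + 3j.
Hence h_m = m^2 + m − 2 for every m ≥ 0, by induction.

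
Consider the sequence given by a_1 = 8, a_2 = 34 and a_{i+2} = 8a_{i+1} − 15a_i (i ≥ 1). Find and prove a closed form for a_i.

Claim: a_i = 3^i + 5^i.

Base cases: a_1 = 8 and 3^1 + 5^1 = 8; a_2 = 34 and 3^2 + 5^2 = 34.
Assume a_t = 3^t + 5^t for all 1 ≤ t ≤ j, where j ≥ 2.
Then a_{j+1} = 8a_j − 15a_{j−1} = 8·(3^j + 5^j) − 15·(3^{j−1} + 5^{j−1}) = (8·3 − 15)3^{j−1} + (8·5 − 15)5^{j−1} = 9·3^{j−1} + 25·5^{j−1} = 3^{j+1} + 5^{j+1}.
So the formula holds for j+1, and by strong induction a_i = 3^i + 5^i for all i ≥ 1.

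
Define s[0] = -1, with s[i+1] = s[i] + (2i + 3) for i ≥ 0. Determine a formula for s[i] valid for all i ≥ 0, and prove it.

Claim: s[i] = i^2 + 2i − 1.

Base case: s[0] = -1, and 0^2 + 2·0 − 1 = -1.
Assume s[m] = m^2 + 2m − 1.
Then s[m+1] = s[m] + (2m + 3) = (m^2 + 2m − 1) + (2m + 3) = m^2 + 4m + 2,
and (m+1)^2 + 2·(m+1) − 1 = m^2 + 4m + 2.
By induction, s[i] = i^2 + 2i − 1 for all i ≥ 0.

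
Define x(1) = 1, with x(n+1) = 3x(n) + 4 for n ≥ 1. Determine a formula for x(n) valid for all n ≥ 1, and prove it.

Claim: x(n) = 3^n − 2.

Base case: x(1) = 1, and 3^1 − 2 = 3 − 2 = 1.
Assume x(k) = 3^k − 2 for some k ≥ 1.
Then x(k+1) = 3x(k) + 4 = 3·(3^k − 2) + 4 = 3^{k+1} − 6 + 4 = 3^{k+1} − 2.
So the formula holds for k+1, and by induction x(n) = 3^n − 2 for all n ≥ 1.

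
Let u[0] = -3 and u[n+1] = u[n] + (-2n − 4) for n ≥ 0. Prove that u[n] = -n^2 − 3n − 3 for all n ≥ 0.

Base case: u[0] = -3, and -0^2 − 3·0 − 3 = -3.
Assume u[r] = -r^2 − 3r − 3.
Then u[r+1] = u[r] + (-2r − 4) = (-r^2 − 3r − 3) + (-2r − 4) = -r^2 − 5r − 7,
and -(r+1)^2 − 3·(r+1) − 3 = -r^2 − 5r − 7.
By induction, u[n] = -n^2 − 3n − 3 for all n ≥ 0.

u[n] = -n^2 − 3n − 3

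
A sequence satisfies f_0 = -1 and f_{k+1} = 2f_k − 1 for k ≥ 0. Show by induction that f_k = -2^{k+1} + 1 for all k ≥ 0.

Base case: f_0 = -1, and -2^{0+1} + 1 = -2 + 1 = -1.
Assume f_m = -2^{m+1} + 1 for some m ≥ 0.
Then f_{m+1} = 2f_m − 1 = 2·(-2^{m+1} + 1) − 1 = -2^{m+2} + 2 − 1 = -2^{m+2} + 1.
By induction, f_k = -2^{k+1} + 1 for all k ≥ 0.

f_k = -2^{k+1} + 1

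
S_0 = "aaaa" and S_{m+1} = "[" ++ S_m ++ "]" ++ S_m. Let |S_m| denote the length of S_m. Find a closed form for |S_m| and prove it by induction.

Claim: |S_m| = 6·2^m − 2.

Base case: |S_0| = 4, and 6·2^0 − 2 = 4.
Assume |S_r| = 6·2^r − 2.
Then |S_{r+1}| = 1 + |S_r| + 1 + |S_r| = 2|S_r| + 2 = 2(6·2^r − 2) + 2 = 6·2^{r+1} − 4 + 2 = 6·2^{r+1} − 2.
This completes the inductive step, so |S_m| = 6·2^m − 2 for all m ≥ 0.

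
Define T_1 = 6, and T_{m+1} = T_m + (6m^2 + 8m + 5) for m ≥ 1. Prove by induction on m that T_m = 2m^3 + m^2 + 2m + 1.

Base case: T_1 = 6, and 2·1^3 + 1^2 + 2·1 + 1 = 6.
Assume T_r = 2r^3 + r^2 + 2r + 1.
Then T_{r+1} = T_r + (6r^2 + 8r + 5) = (2r^3 + r^2 + 2r + 1) + (6r^2 + 8r + 5) = 2r^3 + 7r^2 + 10r + 6,
and 2·(r+1)^3 + (r+1)^2 + 2·(r+1) + 1 = 2r^3 + 7r^2 + 10r + 6.
This completes the inductive step, so T_m = 2m^3 + m^2 + 2m + 1 for all m ≥ 1.

T_m = 2m^3 + m^2 + 2m + 1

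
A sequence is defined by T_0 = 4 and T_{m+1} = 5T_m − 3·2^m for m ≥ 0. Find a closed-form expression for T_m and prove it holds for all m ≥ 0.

Claim: T_m = 3·5^m + 2^m.

Base case: T_0 = 4, and 3·5^0 + 2^0 = 3 + 1 = 4.
Assume T_r = 3·5^r + 2^r for some r ≥ 0.
Then T_{r+1} = 5T_r − 3·2^r = 5·(3·5^r + 2^r) − 3·2^r = 3·5^{r+1} + 5·2^r − 3·2^r = 3·5^{r+1} + 2·2^r = 3·5^{r+1} + 2^{r+1}.
This completes the inductive step, so T_m = 3·5^m + 2^m for all m ≥ 0.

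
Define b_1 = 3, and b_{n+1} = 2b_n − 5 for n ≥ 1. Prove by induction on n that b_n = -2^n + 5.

Base case: b_1 = 3, and -2^1 + 5 = -2 + 5 = 3.
Assume b_m = -2^m + 5 for some m ≥ 1.
Then b_{m+1} = 2b_m − 5 = 2·(-2^m + 5) − 5 = -2^{m+1} + 10 − 5 = -2^{m+1} + 5.
This completes the inductive step, so b_n = -2^n + 5 for all n ≥ 1.

b_n = -2^n + 5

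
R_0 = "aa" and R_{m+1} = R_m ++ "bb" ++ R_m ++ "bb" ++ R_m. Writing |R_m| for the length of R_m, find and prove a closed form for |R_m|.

Claim: |R_m| = 4·3^m − 2.

Base case: |R_0| = 2, and 4·3^0 − 2 = 2.
Assume |R_k| = 4·3^k − 2.
Then |R_{k+1}| = 3|R_k| + 4 = 3(4·3^k − 2) + 4 = 4·3^{k+1} − 6 + 4 = 4·3^{k+1} − 2.
So the formula holds for k+1, and by induction |R_m| = 4·3^m − 2 for all m ≥ 0.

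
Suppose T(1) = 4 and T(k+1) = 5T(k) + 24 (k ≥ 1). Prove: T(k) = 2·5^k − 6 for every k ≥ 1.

Base case: T(1) = 4, and 2·5^1 − 6 = 10 − 6 = 4.
Assume T(r) = 2·5^r − 6 for some r ≥ 1.
Then T(r+1) = 5T(r) + 24 = 5·(2·5^r − 6) + 24 = 10·5^r − 30 + 24 = 2·5^{r+1} − 6.
By induction, T(k) = 2·5^k − 6 for all k ≥ 1.

T(k) = 2·5^k − 6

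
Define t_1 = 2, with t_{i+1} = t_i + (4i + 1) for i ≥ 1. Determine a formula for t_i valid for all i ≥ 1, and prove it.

Claim: t_i = 2i^2 − i + 1.

Base case: t_1 = 2, and 2·1^2 − 1 + 1 = 2.
Assume t_r = 2r^2 − r + 1.
Then t_{r+1} = t_r + (4r + 1) = (2r^2 − r + 1) + (4r + 1) = 2r^2 + 3r + 2,
and 2·(r+1)^2 − (r+1) + 1 = 2r^2 + 3r + 2.
This completes the inductive step, so t_i = 2i^2 − i + 1 for all i ≥ 1.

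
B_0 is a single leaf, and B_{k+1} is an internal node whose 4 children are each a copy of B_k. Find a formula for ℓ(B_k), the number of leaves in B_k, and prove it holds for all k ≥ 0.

Claim: ℓ(B_k) = 4^k.

Base case: ℓ(B_0) = 1, and 4^0 = 1.
Assume ℓ(B_j) = 4^j.
Then ℓ(B_{j+1}) = 4·ℓ(B_j) = 4·4^j = 4^{j+1}.
By induction, ℓ(B_k) = 4^k for all k ≥ 0.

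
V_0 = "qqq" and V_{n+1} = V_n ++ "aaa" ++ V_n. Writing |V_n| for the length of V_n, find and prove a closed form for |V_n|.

Claim: |V_n| = 6·2^n − 3.

Base case: |V_0| = 3, and 6·2^0 − 3 = 3.
Assume |V_k| = 6·2^k − 3.
Then |V_{k+1}| = |V_k| + 3 + |V_k| = 2|V_k| + 3 = 2(6·2^k − 3) + 3 = 6·2^{k+1} − 6 + 3 = 6·2^{k+1} − 3.
Hence |V_n| = 6·2^n − 3 for every n ≥ 0, by induction.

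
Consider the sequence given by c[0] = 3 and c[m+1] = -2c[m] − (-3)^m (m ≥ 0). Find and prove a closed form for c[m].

Claim: c[m] = 2·(-2)^m + (-3)^m.

Base case: c[0] = 3, and 2·(-2)^0 + (-3)^0 = 2 + 1 = 3.
Assume c[j] = 2·(-2)^j + (-3)^j for some j ≥ 0.
Then c[j+1] = -2c[j] − (-3)^j = -2·(2·(-2)^j + (-3)^j) − (-3)^j = 2·(-2)^{j+1} − 2·(-3)^j − (-3)^j = 2·(-2)^{j+1} − 3·(-3)^j = 2·(-2)^{j+1} + (-3)^{j+1}.
By induction, c[m] = 2·(-2)^m + (-3)^m for all m ≥ 0.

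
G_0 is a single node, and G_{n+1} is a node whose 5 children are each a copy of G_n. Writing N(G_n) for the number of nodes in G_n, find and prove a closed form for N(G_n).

Claim: N(G_n) = (5^{n+1} − 1)/4.

Base case: N(G_0) = 1, and (5^{0+1} − 1)/4 = 1.
Assume N(G_k) = (5^{k+1} − 1)/4.
Then N(G_{k+1}) = 1 + 5N(G_k) = 1 + 5·(5^{k+1} − 1)/4 = 1 + (5^{k+2} − 5)/4 = (4 + 5^{k+2} − 5)/4 = (5^{k+2} − 1)/4.
This completes the inductive step, so N(G_n) = (5^{n+1} − 1)/4 for all n ≥ 0.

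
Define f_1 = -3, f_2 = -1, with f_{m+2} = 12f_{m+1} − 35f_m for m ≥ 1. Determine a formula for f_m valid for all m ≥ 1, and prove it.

Claim: f_m = 7^m − 2·5^m.

Base cases: f_1 = -3 and 7^1 − 2·5^1 = -3; f_2 = -1 and 7^2 − 2·5^2 = -1.
Assume f_j = 7^j − 2·5^j for all 1 ≤ j ≤ r, where r ≥ 2.
Then f_{r+1} = 12f_r − 35f_{r−1} = 12·(7^r − 2·5^r) − 35·(7^{r−1} − 2·5^{r−1}) = (12·7 − 35)7^{r−1} − 2·(12·5 − 35)5^{r−1} = 49·7^{r−1} − 50·5^{r−1} = 7^{r+1} − 2·5^{r+1}.
So the formula holds for r+1, and by strong induction f_m = 7^m − 2·5^m for all m ≥ 1.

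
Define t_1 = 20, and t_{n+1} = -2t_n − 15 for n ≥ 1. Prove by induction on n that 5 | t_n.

Base case: t_1 = 20 = 5·4, so 5 | t_1.
Assume 5 | t_r, so t_r = 5s for some integer s.
Then t_{r+1} = -2t_r − 15 = -2·(5s) − 15 = 5(-2s − 3), so 5 | t_{r+1}.
Hence 5 | t_n for every n ≥ 1, by induction.

5 | t_n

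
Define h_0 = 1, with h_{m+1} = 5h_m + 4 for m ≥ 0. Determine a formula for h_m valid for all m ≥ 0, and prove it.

Claim: h_m = 2·5^m − 1.

Base case: h_0 = 1, and 2·5^0 − 1 = 2 − 1 = 1.
Assume h_k = 2·5^k − 1 for some k ≥ 0.
Then h_{k+1} = 5h_k + 4 = 5·(2·5^k − 1) + 4 = 10·5^k − 5 + 4 = 2·5^{k+1} − 1.
So the formula holds for k+1, and by induction h_m = 2·5^m − 1 for all m ≥ 0.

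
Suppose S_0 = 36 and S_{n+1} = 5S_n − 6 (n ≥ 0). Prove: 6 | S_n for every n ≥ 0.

Base case: S_0 = 36 = 6·6, so 6 | S_0.
Assume 6 | S_m, so S_m = 6t for some integer t.
Then S_{m+1} = 5S_m − 6 = 5·(6t) − 6 = 6(5t − 1), so 6 | S_{m+1}.
This completes the inductive step, so 6 | S_n for all n ≥ 0.

6 | S_n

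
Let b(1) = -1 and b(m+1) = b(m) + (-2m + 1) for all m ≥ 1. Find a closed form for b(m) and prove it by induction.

Claim: b(m) = -m^2 + 2m − 2.

Base case: b(1) = -1, and -1^2 + 2·1 − 2 = -1.
Assume b(k) = -k^2 + 2k − 2.
Then b(k+1) = b(k) + (-2k + 1) = (-k^2 + 2k − 2) + (-2k + 1) = -k^2 − 1,
and -(k+1)^2 + 2·(k+1) − 2 = -k^2 − 1.
Hence b(m) = -m^2 + 2m − 2 for every m ≥ 1, by induction.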